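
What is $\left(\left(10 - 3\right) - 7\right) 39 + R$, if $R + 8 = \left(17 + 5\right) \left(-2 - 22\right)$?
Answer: $-536$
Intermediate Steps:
$R = -536$ ($R = -8 + \left(17 + 5\right) \left(-2 - 22\right) = -8 + 22 \left(-24\right) = -8 - 528 = -536$)
$\left(\left(10 - 3\right) - 7\right) 39 + R = \left(\left(10 - 3\right) - 7\right) 39 - 536 = \left(7 - 7\right) 39 - 536 = 0 \cdot 39 - 536 = 0 - 536 = -536$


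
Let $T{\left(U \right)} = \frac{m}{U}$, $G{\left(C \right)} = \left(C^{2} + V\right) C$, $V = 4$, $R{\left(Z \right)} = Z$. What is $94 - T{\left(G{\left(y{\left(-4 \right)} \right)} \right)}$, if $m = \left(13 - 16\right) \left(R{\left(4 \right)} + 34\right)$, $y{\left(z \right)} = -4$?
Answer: $\frac{3703}{40} \approx 92.575$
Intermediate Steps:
$G{\left(C \right)} = C \left(4 + C^{2}\right)$ ($G{\left(C \right)} = \left(C^{2} + 4\right) C = \left(4 + C^{2}\right) C = C \left(4 + C^{2}\right)$)
$m = -114$ ($m = \left(13 - 16\right) \left(4 + 34\right) = \left(-3\right) 38 = -114$)
$T{\left(U \right)} = - \frac{114}{U}$
$94 - T{\left(G{\left(y{\left(-4 \right)} \right)} \right)} = 94 - - \frac{114}{\left(-4\right) \left(4 + \left(-4\right)^{2}\right)} = 94 - - \frac{114}{\left(-4\right) \left(4 + 16\right)} = 94 - - \frac{114}{\left(-4\right) 20} = 94 - - \frac{114}{-80} = 94 - \left(-114\right) \left(- \frac{1}{80}\right) = 94 - \frac{57}{40} = \frac{3703}{40}$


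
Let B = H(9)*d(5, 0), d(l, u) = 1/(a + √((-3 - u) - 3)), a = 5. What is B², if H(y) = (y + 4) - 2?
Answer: 121/(5 + I*√6)² ≈ 2.3923 - 3.0842*I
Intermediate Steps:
d(l, u) = 1/(5 + √(-6 - u)) (d(l, u) = 1/(5 + √((-3 - u) - 3)) = 1/(5 + √(-6 - u)))
H(y) = 2 + y (H(y) = (4 + y) - 2 = 2 + y)
B = 11/(5 + I*√6) (B = (2 + 9)/(5 + √(-6 - 1*0)) = 11/(5 + √(-6 + 0)) = 11/(5 + √(-6)) = 11/(5 + I*√6) ≈ 1.7742 - 0.86917*I)
B² = (55/31 - 11*I*√6/31)²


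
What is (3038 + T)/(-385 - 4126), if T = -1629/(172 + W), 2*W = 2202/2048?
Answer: -1070162374/1593993427 ≈ -0.67137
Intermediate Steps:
W = 1101/2048 (W = (2202/2048)/2 = (2202*(1/2048))/2 = (1/2)*(1101/1024) = 1101/2048 ≈ 0.53760)
T = -3336192/353357 (T = -1629/(172 + 1101/2048) = -1629/353357/2048 = -1629*2048/353357 = -3336192/353357 ≈ -9.4414)
(3038 + T)/(-385 - 4126) = (3038 - 3336192/353357)/(-385 - 4126) = (1070162374/353357)/(-4511) = (1070162374/353357)*(-1/4511) = -1070162374/1593993427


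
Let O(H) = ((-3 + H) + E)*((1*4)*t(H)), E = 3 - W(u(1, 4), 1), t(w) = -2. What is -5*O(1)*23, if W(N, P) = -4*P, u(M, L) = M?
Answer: 4600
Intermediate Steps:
E = 7 (E = 3 - (-4) = 3 - 1*(-4) = 3 + 4 = 7)
O(H) = -32 - 8*H (O(H) = ((-3 + H) + 7)*((1*4)*(-2)) = (4 + H)*(4*(-2)) = (4 + H)*(-8) = -32 - 8*H)
-5*O(1)*23 = -5*(-32 - 8*1)*23 = -5*(-32 - 8)*23 = -5*(-40)*23 = 200*23 = 4600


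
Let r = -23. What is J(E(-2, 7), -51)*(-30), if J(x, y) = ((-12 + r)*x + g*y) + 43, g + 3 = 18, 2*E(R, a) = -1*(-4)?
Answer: 23760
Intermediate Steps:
E(R, a) = 2 (E(R, a) = (-1*(-4))/2 = (½)*4 = 2)
g = 15 (g = -3 + 18 = 15)
J(x, y) = 43 - 35*x + 15*y (J(x, y) = ((-12 - 23)*x + 15*y) + 43 = (-35*x + 15*y) + 43 = 43 - 35*x + 15*y)
J(E(-2, 7), -51)*(-30) = (43 - 35*2 + 15*(-51))*(-30) = (43 - 70 - 765)*(-30) = -792*(-30) = 23760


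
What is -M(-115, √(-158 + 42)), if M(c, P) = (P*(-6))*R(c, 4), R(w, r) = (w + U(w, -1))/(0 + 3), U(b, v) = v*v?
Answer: -456*I*√29 ≈ -2455.6*I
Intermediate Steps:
U(b, v) = v²
R(w, r) = ⅓ + w/3 (R(w, r) = (w + (-1)²)/(0 + 3) = (w + 1)/3 = (1 + w)*(⅓) = ⅓ + w/3)
M(c, P) = -6*P*(⅓ + c/3) (M(c, P) = (P*(-6))*(⅓ + c/3) = (-6*P)*(⅓ + c/3) = -6*P*(⅓ + c/3))
-M(-115, √(-158 + 42)) = -(-2)*√(-158 + 42)*(1 - 115) = -(-2)*√(-116)*(-114) = -(-2)*2*I*√29*(-114) = -456*I*√29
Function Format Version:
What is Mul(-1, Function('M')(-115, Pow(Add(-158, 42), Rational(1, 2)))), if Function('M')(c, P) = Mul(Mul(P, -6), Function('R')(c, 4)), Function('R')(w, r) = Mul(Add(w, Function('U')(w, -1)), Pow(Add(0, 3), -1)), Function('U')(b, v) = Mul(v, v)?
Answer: Mul(-456, I, Pow(29, Rational(1, 2))) ≈ Mul(-2455.6, I)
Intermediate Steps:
Function('U')(b, v) = Pow(v, 2)
Function('R')(w, r) = Add(Rational(1, 3), Mul(Rational(1, 3), w)) (Function('R')(w, r) = Mul(Add(w, Pow(-1, 2)), Pow(Add(0, 3), -1)) = Mul(Add(w, 1), Pow(3, -1)) = Mul(Add(1, w), Rational(1, 3)) = Add(Rational(1, 3), Mul(Rational(1, 3), w)))
Function('M')(c, P) = Mul(-6, P, Add(Rational(1, 3), Mul(Rational(1, 3), c))) (Function('M')(c, P) = Mul(Mul(P, -6), Add(Rational(1, 3), Mul(Rational(1, 3), c))) = Mul(Mul(-6, P), Add(Rational(1, 3), Mul(Rational(1, 3), c))) = Mul(-6, P, Add(Rational(1, 3), Mul(Rational(1, 3), c))))
Mul(-1, Function('M')(-115, Pow(Add(-158, 42), Rational(1, 2)))) = Mul(-1, Mul(-2, Pow(Add(-158, 42), Rational(1, 2)), Add(1, -115))) = Mul(-1, Mul(-2, Pow(-116, Rational(1, 2)), -114)) = Mul(-1, Mul(-2, Mul(2, I, Pow(29, Rational(1, 2))), -114)) = Mul(-1, Mul(456, I, Pow(29, Rational(1, 2)))) = Mul(-456, I, Pow(29, Rational(1, 2)))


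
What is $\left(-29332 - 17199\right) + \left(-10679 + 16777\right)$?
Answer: $-40433$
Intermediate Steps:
$\left(-29332 - 17199\right) + \left(-10679 + 16777\right) = -46531 + 6098 = -40433$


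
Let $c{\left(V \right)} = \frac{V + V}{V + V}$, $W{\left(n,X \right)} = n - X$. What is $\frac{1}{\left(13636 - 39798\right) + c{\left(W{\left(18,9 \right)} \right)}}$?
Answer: $- \frac{1}{26161} \approx -3.8225 \cdot 10^{-5}$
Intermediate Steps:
$c{\left(V \right)} = 1$ ($c{\left(V \right)} = \frac{2 V}{2 V} = 2 V \frac{1}{2 V} = 1$)
$\frac{1}{\left(13636 - 39798\right) + c{\left(W{\left(18,9 \right)} \right)}} = \frac{1}{\left(13636 - 39798\right) + 1} = \frac{1}{-26162 + 1} = \frac{1}{-26161} = - \frac{1}{26161}$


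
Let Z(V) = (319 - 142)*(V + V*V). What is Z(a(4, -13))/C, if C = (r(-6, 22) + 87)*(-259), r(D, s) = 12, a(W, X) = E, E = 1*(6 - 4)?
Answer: -118/2849 ≈ -0.041418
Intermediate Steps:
E = 2 (E = 1*2 = 2)
a(W, X) = 2
Z(V) = 177*V + 177*V**2 (Z(V) = 177*(V + V**2) = 177*V + 177*V**2)
C = -25641 (C = (12 + 87)*(-259) = 99*(-259) = -25641)
Z(a(4, -13))/C = (177*2*(1 + 2))/(-25641) = (177*2*3)*(-1/25641) = 1062*(-1/25641) = -118/2849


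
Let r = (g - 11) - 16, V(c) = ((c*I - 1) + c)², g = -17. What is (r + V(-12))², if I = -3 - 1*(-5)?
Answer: 1755625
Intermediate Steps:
I = 2 (I = -3 + 5 = 2)
V(c) = (-1 + 3*c)² (V(c) = ((c*2 - 1) + c)² = ((2*c - 1) + c)² = ((-1 + 2*c) + c)² = (-1 + 3*c)²)
r = -44 (r = (-17 - 11) - 16 = -28 - 16 = -44)
(r + V(-12))² = (-44 + (-1 + 3*(-12))²)² = (-44 + (-1 - 36)²)² = (-44 + (-37)²)² = (-44 + 1369)² = 1325² = 1755625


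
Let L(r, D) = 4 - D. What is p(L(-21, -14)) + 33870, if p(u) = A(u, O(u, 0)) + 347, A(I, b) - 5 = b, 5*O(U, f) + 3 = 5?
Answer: 171112/5 ≈ 34222.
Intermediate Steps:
O(U, f) = ⅖ (O(U, f) = -⅗ + (⅕)*5 = -⅗ + 1 = ⅖)
A(I, b) = 5 + b
p(u) = 1762/5 (p(u) = (5 + ⅖) + 347 = 27/5 + 347 = 1762/5)
p(L(-21, -14)) + 33870 = 1762/5 + 33870 = 171112/5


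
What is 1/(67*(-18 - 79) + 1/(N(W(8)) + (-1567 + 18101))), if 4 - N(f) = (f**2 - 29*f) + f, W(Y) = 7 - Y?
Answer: -16509/107291990 ≈ -0.00015387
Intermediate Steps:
N(f) = 4 - f**2 + 28*f (N(f) = 4 - ((f**2 - 29*f) + f) = 4 - (f**2 - 28*f) = 4 + (-f**2 + 28*f) = 4 - f**2 + 28*f)
1/(67*(-18 - 79) + 1/(N(W(8)) + (-1567 + 18101))) = 1/(67*(-18 - 79) + 1/((4 - (7 - 1*8)**2 + 28*(7 - 1*8)) + (-1567 + 18101))) = 1/(67*(-97) + 1/((4 - (7 - 8)**2 + 28*(7 - 8)) + 16534)) = 1/(-6499 + 1/((4 - 1*(-1)**2 + 28*(-1)) + 16534)) = 1/(-6499 + 1/((4 - 1*1 - 28) + 16534)) = 1/(-6499 + 1/((4 - 1 - 28) + 16534)) = 1/(-6499 + 1/(-25 + 16534)) = 1/(-6499 + 1/16509) = 1/(-107291990/16509) = -16509/107291990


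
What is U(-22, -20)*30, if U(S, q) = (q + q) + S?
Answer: -1860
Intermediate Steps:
U(S, q) = S + 2*q (U(S, q) = 2*q + S = S + 2*q)
U(-22, -20)*30 = (-22 + 2*(-20))*30 = (-22 - 40)*30 = -62*30 = -1860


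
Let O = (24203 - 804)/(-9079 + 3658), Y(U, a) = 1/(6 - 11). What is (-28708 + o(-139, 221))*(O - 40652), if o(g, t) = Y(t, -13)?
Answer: 10545377890677/9035 ≈ 1.1672e+9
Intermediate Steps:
Y(U, a) = -⅕ (Y(U, a) = 1/(-5) = -⅕)
O = -23399/5421 (O = 23399/(-5421) = 23399*(-1/5421) = -23399/5421 ≈ -4.3164)
o(g, t) = -⅕
(-28708 + o(-139, 221))*(O - 40652) = (-28708 - ⅕)*(-23399/5421 - 40652) = -143541/5*(-220397891/5421) = 10545377890677/9035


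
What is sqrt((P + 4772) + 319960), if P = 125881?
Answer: sqrt(450613) ≈ 671.28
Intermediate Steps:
sqrt((P + 4772) + 319960) = sqrt((125881 + 4772) + 319960) = sqrt(130653 + 319960) = sqrt(450613)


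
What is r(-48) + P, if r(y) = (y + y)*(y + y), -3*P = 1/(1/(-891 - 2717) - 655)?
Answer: 65338890776/7089723 ≈ 9216.0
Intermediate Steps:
P = 3608/7089723 (P = -1/(3*(1/(-891 - 2717) - 655)) = -1/(3*(1/(-3608) - 655)) = -1/(3*(-1/3608 - 655)) = -1/(3*(-2363241/3608)) = -1/3*(-3608/2363241) = 3608/7089723 ≈ 0.00050891)
r(y) = 4*y**2 (r(y) = (2*y)*(2*y) = 4*y**2)
r(-48) + P = 4*(-48)**2 + 3608/7089723 = 4*2304 + 3608/7089723 = 9216 + 3608/7089723 = 65338890776/7089723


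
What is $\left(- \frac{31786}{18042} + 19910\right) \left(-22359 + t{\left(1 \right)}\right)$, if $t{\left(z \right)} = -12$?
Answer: $- \frac{1339219162169}{3007} \approx -4.4537 \cdot 10^{8}$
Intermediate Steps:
$\left(- \frac{31786}{18042} + 19910\right) \left(-22359 + t{\left(1 \right)}\right) = \left(- \frac{31786}{18042} + 19910\right) \left(-22359 - 12\right) = \left(\left(-31786\right) \frac{1}{18042} + 19910\right) \left(-22371\right) = \left(- \frac{15893}{9021} + 19910\right) \left(-22371\right) = \frac{179592217}{9021} \left(-22371\right) = - \frac{1339219162169}{3007}$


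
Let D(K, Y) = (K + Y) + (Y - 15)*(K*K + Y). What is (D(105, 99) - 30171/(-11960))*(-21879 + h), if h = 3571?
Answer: -2224438988829/130 ≈ -1.7111e+10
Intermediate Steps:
D(K, Y) = K + Y + (-15 + Y)*(Y + K**2) (D(K, Y) = (K + Y) + (-15 + Y)*(K**2 + Y) = (K + Y) + (-15 + Y)*(Y + K**2) = K + Y + (-15 + Y)*(Y + K**2))
(D(105, 99) - 30171/(-11960))*(-21879 + h) = ((105 + 99**2 - 15*105**2 - 14*99 + 99*105**2) - 30171/(-11960))*(-21879 + 3571) = ((105 + 9801 - 15*11025 - 1386 + 99*11025) - 30171*(-1/11960))*(-18308) = ((105 + 9801 - 165375 - 1386 + 1091475) + 30171/11960)*(-18308) = (934620 + 30171/11960)*(-18308) = (11178085371/11960)*(-18308) = -2224438988829/130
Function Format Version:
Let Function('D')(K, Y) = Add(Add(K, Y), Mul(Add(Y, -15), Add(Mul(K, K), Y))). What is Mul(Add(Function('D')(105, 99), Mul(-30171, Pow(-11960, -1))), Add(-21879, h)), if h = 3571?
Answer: Rational(-2224438988829, 130) ≈ -1.7111e+10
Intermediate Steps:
Function('D')(K, Y) = Add(K, Y, Mul(Add(-15, Y), Add(Y, Pow(K, 2)))) (Function('D')(K, Y) = Add(Add(K, Y), Mul(Add(-15, Y), Add(Pow(K, 2), Y))) = Add(Add(K, Y), Mul(Add(-15, Y), Add(Y, Pow(K, 2)))) = Add(K, Y, Mul(Add(-15, Y), Add(Y, Pow(K, 2)))))
Mul(Add(Function('D')(105, 99), Mul(-30171, Pow(-11960, -1))), Add(-21879, h)) = Mul(Add(Add(105, Pow(99, 2), Mul(-15, Pow(105, 2)), Mul(-14, 99), Mul(99, Pow(105, 2))), Mul(-30171, Pow(-11960, -1))), Add(-21879, 3571)) = Mul(Add(Add(105, 9801, Mul(-15, 11025), -1386, Mul(99, 11025)), Mul(-30171, Rational(-1, 11960))), -18308) = Mul(Add(Add(105, 9801, -165375, -1386, 1091475), Rational(30171, 11960)), -18308) = Mul(Add(934620, Rational(30171, 11960)), -18308) = Mul(Rational(11178085371, 11960), -18308) = Rational(-2224438988829, 130)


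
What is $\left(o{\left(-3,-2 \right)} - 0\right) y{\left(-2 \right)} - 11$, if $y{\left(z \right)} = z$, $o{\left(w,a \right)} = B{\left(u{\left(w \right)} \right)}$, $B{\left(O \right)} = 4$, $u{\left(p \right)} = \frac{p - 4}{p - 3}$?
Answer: $-19$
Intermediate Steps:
$u{\left(p \right)} = \frac{-4 + p}{-3 + p}$
$o{\left(w,a \right)} = 4$
$\left(o{\left(-3,-2 \right)} - 0\right) y{\left(-2 \right)} - 11 = \left(4 - 0\right) \left(-2\right) - 11 = \left(4 + 0\right) \left(-2\right) - 11 = 4 \left(-2\right) - 11 = -8 - 11 = -19$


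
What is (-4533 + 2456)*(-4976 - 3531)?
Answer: 17669039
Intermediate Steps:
(-4533 + 2456)*(-4976 - 3531) = -2077*(-8507) = 17669039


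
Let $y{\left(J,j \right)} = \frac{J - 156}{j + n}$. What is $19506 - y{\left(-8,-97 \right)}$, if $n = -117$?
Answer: $\frac{2087060}{107} \approx 19505.0$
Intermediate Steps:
$y{\left(J,j \right)} = \frac{-156 + J}{-117 + j}$ ($y{\left(J,j \right)} = \frac{J - 156}{j - 117} = \frac{J - 156}{-117 + j} = \frac{-156 + J}{-117 + j}$)
$19506 - y{\left(-8,-97 \right)} = 19506 - \frac{-156 - 8}{-117 - 97} = 19506 - \frac{1}{-214} \left(-164\right) = 19506 - \left(- \frac{1}{214}\right) \left(-164\right) = 19506 - \frac{82}{107} = \frac{2087060}{107}$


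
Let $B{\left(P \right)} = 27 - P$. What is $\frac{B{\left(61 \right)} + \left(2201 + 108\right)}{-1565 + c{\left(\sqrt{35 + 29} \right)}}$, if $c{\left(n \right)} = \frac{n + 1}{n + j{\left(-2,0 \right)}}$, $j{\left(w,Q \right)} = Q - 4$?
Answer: $- \frac{1300}{893} \approx -1.4558$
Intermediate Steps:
$j{\left(w,Q \right)} = -4 + Q$
$c{\left(n \right)} = \frac{1 + n}{-4 + n}$ ($c{\left(n \right)} = \frac{n + 1}{n + \left(-4 + 0\right)} = \frac{1 + n}{n - 4} = \frac{1 + n}{-4 + n}$)
$\frac{B{\left(61 \right)} + \left(2201 + 108\right)}{-1565 + c{\left(\sqrt{35 + 29} \right)}} = \frac{\left(27 - 61\right) + \left(2201 + 108\right)}{-1565 + \frac{1 + \sqrt{35 + 29}}{-4 + \sqrt{35 + 29}}} = \frac{\left(27 - 61\right) + 2309}{-1565 + \frac{1 + \sqrt{64}}{-4 + \sqrt{64}}} = \frac{-34 + 2309}{-1565 + \frac{1 + 8}{-4 + 8}} = \frac{2275}{-1565 + \frac{1}{4} \cdot 9} = \frac{2275}{-1565 + \frac{9}{4}} = \frac{2275}{- \frac{6251}{4}} = 2275 \left(- \frac{4}{6251}\right) = - \frac{1300}{893}$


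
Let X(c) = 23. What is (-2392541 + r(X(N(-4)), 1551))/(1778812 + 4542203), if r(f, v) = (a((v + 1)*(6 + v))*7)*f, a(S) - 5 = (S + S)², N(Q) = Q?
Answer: 3760508079170888/6321015 ≈ 5.9492e+8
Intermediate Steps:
a(S) = 5 + 4*S² (a(S) = 5 + (S + S)² = 5 + (2*S)² = 5 + 4*S²)
r(f, v) = f*(35 + 28*(1 + v)²*(6 + v)²) (r(f, v) = ((5 + 4*((v + 1)*(6 + v))²)*7)*f = ((5 + 4*((1 + v)*(6 + v))²)*7)*f = ((5 + 4*((1 + v)²*(6 + v)²))*7)*f = ((5 + 4*(1 + v)²*(6 + v)²)*7)*f = (35 + 28*(1 + v)²*(6 + v)²)*f = f*(35 + 28*(1 + v)²*(6 + v)²))
(-2392541 + r(X(N(-4)), 1551))/(1778812 + 4542203) = (-2392541 + 7*23*(5 + 4*(6 + 1551² + 7*1551)²))/(1778812 + 4542203) = (-2392541 + 7*23*(5 + 4*(6 + 2405601 + 10857)²))/6321015 = (-2392541 + 7*23*(5 + 4*2416464²))*(1/6321015) = (-2392541 + 7*23*(5 + 4*5839298263296))*(1/6321015) = (-2392541 + 7*23*(5 + 23357193053184))*(1/6321015) = (-2392541 + 7*23*23357193053189)*(1/6321015) = (-2392541 + 3760508081563429)*(1/6321015) = 3760508079170888*(1/6321015) = 3760508079170888/6321015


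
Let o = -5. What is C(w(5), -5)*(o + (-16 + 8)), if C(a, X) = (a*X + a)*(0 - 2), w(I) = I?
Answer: -520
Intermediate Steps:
C(a, X) = -2*a - 2*X*a (C(a, X) = (X*a + a)*(-2) = (a + X*a)*(-2) = -2*a - 2*X*a)
C(w(5), -5)*(o + (-16 + 8)) = (-2*5*(1 - 5))*(-5 + (-16 + 8)) = (-2*5*(-4))*(-5 - 8) = 40*(-13) = -520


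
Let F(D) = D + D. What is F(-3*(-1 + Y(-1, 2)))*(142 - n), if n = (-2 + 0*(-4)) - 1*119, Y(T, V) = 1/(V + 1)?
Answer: 1052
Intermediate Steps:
Y(T, V) = 1/(1 + V)
n = -121 (n = (-2 + 0) - 119 = -2 - 119 = -121)
F(D) = 2*D
F(-3*(-1 + Y(-1, 2)))*(142 - n) = (2*(-3*(-1 + 1/(1 + 2))))*(142 - 1*(-121)) = (2*(-3*(-1 + 1/3)))*(142 + 121) = (2*(-3*(-1 + 1/3)))*263 = (2*(-3*(-2/3)))*263 = (2*2)*263 = 4*263 = 1052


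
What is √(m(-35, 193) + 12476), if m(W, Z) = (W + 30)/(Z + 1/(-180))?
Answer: 4*√940998880781/34739 ≈ 111.70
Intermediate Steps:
m(W, Z) = (30 + W)/(-1/180 + Z) (m(W, Z) = (30 + W)/(Z - 1/180) = (30 + W)/(-1/180 + Z))
√(m(-35, 193) + 12476) = √(180*(30 - 35)/(-1 + 180*193) + 12476) = √(180*(-5)/(-1 + 34740) + 12476) = √(180*(-5)/34739 + 12476) = √(180*(1/34739)*(-5) + 12476) = √(-900/34739 + 12476) = √(433402864/34739) = 4*√940998880781/34739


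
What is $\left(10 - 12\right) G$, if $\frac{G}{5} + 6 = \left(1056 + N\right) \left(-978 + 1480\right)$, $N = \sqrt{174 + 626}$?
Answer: $-5301060 - 100400 \sqrt{2} \approx -5.443 \cdot 10^{6}$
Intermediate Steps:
$N = 20 \sqrt{2}$ ($N = \sqrt{800} = 20 \sqrt{2} \approx 28.284$)
$G = 2650530 + 50200 \sqrt{2}$ ($G = -30 + 5 \left(1056 + 20 \sqrt{2}\right) \left(-978 + 1480\right) = -30 + 5 \left(1056 + 20 \sqrt{2}\right) 502 = -30 + 5 \left(530112 + 10040 \sqrt{2}\right) = -30 + \left(2650560 + 50200 \sqrt{2}\right) = 2650530 + 50200 \sqrt{2} \approx 2.7215 \cdot 10^{6}$)
$\left(10 - 12\right) G = \left(10 - 12\right) \left(2650530 + 50200 \sqrt{2}\right) = - 2 \left(2650530 + 50200 \sqrt{2}\right) = -5301060 - 100400 \sqrt{2}$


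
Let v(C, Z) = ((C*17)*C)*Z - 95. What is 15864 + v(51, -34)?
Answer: -1487609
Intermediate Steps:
v(C, Z) = -95 + 17*Z*C² (v(C, Z) = ((17*C)*C)*Z - 95 = (17*C²)*Z - 95 = 17*Z*C² - 95 = -95 + 17*Z*C²)
15864 + v(51, -34) = 15864 + (-95 + 17*(-34)*51²) = 15864 + (-95 + 17*(-34)*2601) = 15864 + (-95 - 1503378) = 15864 - 1503473 = -1487609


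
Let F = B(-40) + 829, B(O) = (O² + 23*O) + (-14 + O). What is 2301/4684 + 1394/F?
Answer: 9877451/6815220 ≈ 1.4493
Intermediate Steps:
B(O) = -14 + O² + 24*O
F = 1455 (F = (-14 + (-40)² + 24*(-40)) + 829 = (-14 + 1600 - 960) + 829 = 626 + 829 = 1455)
2301/4684 + 1394/F = 2301/4684 + 1394/1455 = 9877451/6815220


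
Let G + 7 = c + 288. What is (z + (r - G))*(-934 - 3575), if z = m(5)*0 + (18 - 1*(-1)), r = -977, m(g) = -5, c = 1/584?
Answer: 3262608693/584 ≈ 5.5867e+6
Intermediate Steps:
c = 1/584 ≈ 0.0017123
G = 164105/584 (G = -7 + (1/584 + 288) = -7 + 168193/584 = 164105/584 ≈ 281.00)
z = 19 (z = -5*0 + (18 - 1*(-1)) = 0 + (18 + 1) = 0 + 19 = 19)
(z + (r - G))*(-934 - 3575) = (19 + (-977 - 1*164105/584))*(-934 - 3575) = (19 + (-977 - 164105/584))*(-4509) = (19 - 734673/584)*(-4509) = -723577/584*(-4509) = 3262608693/584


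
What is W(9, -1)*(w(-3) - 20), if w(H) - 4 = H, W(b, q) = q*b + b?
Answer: 0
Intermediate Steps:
W(b, q) = b + b*q (W(b, q) = b*q + b = b + b*q)
w(H) = 4 + H
W(9, -1)*(w(-3) - 20) = (9*(1 - 1))*((4 - 3) - 20) = (9*0)*(1 - 20) = 0*(-19) = 0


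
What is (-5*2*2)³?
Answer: -8000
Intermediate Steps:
(-5*2*2)³ = (-10*2)³ = (-20)³ = -8000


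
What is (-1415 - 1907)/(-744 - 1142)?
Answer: 1661/943 ≈ 1.7614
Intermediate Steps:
(-1415 - 1907)/(-744 - 1142) = -3322/(-1886) = -3322*(-1/1886) = 1661/943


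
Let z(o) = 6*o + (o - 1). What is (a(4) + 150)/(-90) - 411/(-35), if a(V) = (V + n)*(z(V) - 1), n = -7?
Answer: 383/35 ≈ 10.943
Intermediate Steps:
z(o) = -1 + 7*o (z(o) = 6*o + (-1 + o) = -1 + 7*o)
a(V) = (-7 + V)*(-2 + 7*V) (a(V) = (V - 7)*((-1 + 7*V) - 1) = (-7 + V)*(-2 + 7*V))
(a(4) + 150)/(-90) - 411/(-35) = ((14 - 51*4 + 7*4²) + 150)/(-90) - 411/(-35) = ((14 - 204 + 7*16) + 150)*(-1/90) - 411*(-1/35) = ((14 - 204 + 112) + 150)*(-1/90) + 411/35 = (-78 + 150)*(-1/90) + 411/35 = 72*(-1/90) + 411/35 = -⅘ + 411/35 = 383/35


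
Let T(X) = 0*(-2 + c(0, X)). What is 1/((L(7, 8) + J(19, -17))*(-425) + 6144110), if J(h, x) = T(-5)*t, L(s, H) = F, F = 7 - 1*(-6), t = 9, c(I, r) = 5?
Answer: 1/6138585 ≈ 1.6290e-7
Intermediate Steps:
F = 13 (F = 7 + 6 = 13)
L(s, H) = 13
T(X) = 0 (T(X) = 0*(-2 + 5) = 0*3 = 0)
J(h, x) = 0 (J(h, x) = 0*9 = 0)
1/((L(7, 8) + J(19, -17))*(-425) + 6144110) = 1/((13 + 0)*(-425) + 6144110) = 1/(13*(-425) + 6144110) = 1/(-5525 + 6144110) = 1/6138585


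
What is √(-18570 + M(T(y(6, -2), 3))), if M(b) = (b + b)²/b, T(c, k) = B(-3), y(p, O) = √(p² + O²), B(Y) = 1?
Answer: I*√18566 ≈ 136.26*I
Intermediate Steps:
y(p, O) = √(O² + p²)
T(c, k) = 1
M(b) = 4*b (M(b) = (2*b)²/b = (4*b²)/b = 4*b)
√(-18570 + M(T(y(6, -2), 3))) = √(-18570 + 4*1) = √(-18570 + 4) = √(-18566) = I*√18566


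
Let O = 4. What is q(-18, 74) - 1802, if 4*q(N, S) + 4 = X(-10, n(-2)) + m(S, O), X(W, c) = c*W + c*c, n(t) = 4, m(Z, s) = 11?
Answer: -7225/4 ≈ -1806.3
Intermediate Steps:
X(W, c) = c**2 + W*c (X(W, c) = W*c + c**2 = c**2 + W*c)
q(N, S) = -17/4 (q(N, S) = -1 + (4*(-10 + 4) + 11)/4 = -1 + (4*(-6) + 11)/4 = -1 + (-24 + 11)/4 = -1 + (1/4)*(-13) = -1 - 13/4 = -17/4)
q(-18, 74) - 1802 = -17/4 - 1802 = -7225/4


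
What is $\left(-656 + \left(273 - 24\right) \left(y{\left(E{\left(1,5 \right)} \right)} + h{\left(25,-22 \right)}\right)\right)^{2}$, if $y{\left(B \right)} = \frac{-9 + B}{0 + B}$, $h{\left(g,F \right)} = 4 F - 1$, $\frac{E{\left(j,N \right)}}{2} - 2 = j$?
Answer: $\frac{2105249689}{4} \approx 5.2631 \cdot 10^{8}$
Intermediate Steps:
$E{\left(j,N \right)} = 4 + 2 j$
$h{\left(g,F \right)} = -1 + 4 F$
$y{\left(B \right)} = \frac{-9 + B}{B}$
$\left(-656 + \left(273 - 24\right) \left(y{\left(E{\left(1,5 \right)} \right)} + h{\left(25,-22 \right)}\right)\right)^{2} = \left(-656 + \left(273 - 24\right) \left(\frac{-9 + \left(4 + 2 \cdot 1\right)}{4 + 2 \cdot 1} + \left(-1 + 4 \left(-22\right)\right)\right)\right)^{2} = \left(-656 + 249 \left(\frac{-9 + \left(4 + 2\right)}{4 + 2} - 89\right)\right)^{2} = \left(-656 + 249 \left(\frac{-9 + 6}{6} - 89\right)\right)^{2} = \left(-656 + 249 \left(\frac{1}{6} \left(-3\right) - 89\right)\right)^{2} = \left(-656 + 249 \left(- \frac{1}{2} - 89\right)\right)^{2} = \left(-656 + 249 \left(- \frac{179}{2}\right)\right)^{2} = \left(-656 - \frac{44571}{2}\right)^{2} = \left(- \frac{45883}{2}\right)^{2} = \frac{2105249689}{4}$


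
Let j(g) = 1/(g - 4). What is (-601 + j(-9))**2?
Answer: 61058596/169 ≈ 3.6129e+5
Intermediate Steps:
j(g) = 1/(-4 + g)
(-601 + j(-9))**2 = (-601 + 1/(-4 - 9))**2 = (-601 + 1/(-13))**2 = (-601 - 1/13)**2 = (-7814/13)**2 = 61058596/169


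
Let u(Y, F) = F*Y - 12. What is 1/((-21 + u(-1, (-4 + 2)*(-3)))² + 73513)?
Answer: 1/75034 ≈ 1.3327e-5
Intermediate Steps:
u(Y, F) = -12 + F*Y
1/((-21 + u(-1, (-4 + 2)*(-3)))² + 73513) = 1/((-21 + (-12 + ((-4 + 2)*(-3))*(-1)))² + 73513) = 1/((-21 + (-12 - 2*(-3)*(-1)))² + 73513) = 1/((-21 + (-12 + 6*(-1)))² + 73513) = 1/((-21 + (-12 - 6))² + 73513) = 1/((-21 - 18)² + 73513) = 1/((-39)² + 73513) = 1/(1521 + 73513) = 1/75034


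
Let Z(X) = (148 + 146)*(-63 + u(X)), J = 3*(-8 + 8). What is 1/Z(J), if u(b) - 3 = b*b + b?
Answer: -1/17640 ≈ -5.6689e-5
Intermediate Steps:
u(b) = 3 + b + b**2 (u(b) = 3 + (b*b + b) = 3 + (b**2 + b) = 3 + (b + b**2) = 3 + b + b**2)
J = 0 (J = 3*0 = 0)
Z(X) = -17640 + 294*X + 294*X**2 (Z(X) = (148 + 146)*(-63 + (3 + X + X**2)) = 294*(-60 + X + X**2) = -17640 + 294*X + 294*X**2)
1/Z(J) = 1/(-17640 + 294*0 + 294*0**2) = 1/(-17640 + 0 + 294*0) = 1/(-17640 + 0 + 0) = 1/(-17640) = -1/17640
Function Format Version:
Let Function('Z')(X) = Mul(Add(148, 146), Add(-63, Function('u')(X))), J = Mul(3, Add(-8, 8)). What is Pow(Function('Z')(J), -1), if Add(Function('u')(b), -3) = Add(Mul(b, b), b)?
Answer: Rational(-1, 17640) ≈ -5.6689e-5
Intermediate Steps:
Function('u')(b) = Add(3, b, Pow(b, 2)) (Function('u')(b) = Add(3, Add(Mul(b, b), b)) = Add(3, Add(Pow(b, 2), b)) = Add(3, Add(b, Pow(b, 2))) = Add(3, b, Pow(b, 2)))
J = 0 (J = Mul(3, 0) = 0)
Function('Z')(X) = Add(-17640, Mul(294, X), Mul(294, Pow(X, 2))) (Function('Z')(X) = Mul(Add(148, 146), Add(-63, Add(3, X, Pow(X, 2)))) = Mul(294, Add(-60, X, Pow(X, 2))) = Add(-17640, Mul(294, X), Mul(294, Pow(X, 2))))
Pow(Function('Z')(J), -1) = Pow(Add(-17640, Mul(294, 0), Mul(294, Pow(0, 2))), -1) = Pow(Add(-17640, 0, Mul(294, 0)), -1) = Pow(Add(-17640, 0, 0), -1) = Pow(-17640, -1) = Rational(-1, 17640)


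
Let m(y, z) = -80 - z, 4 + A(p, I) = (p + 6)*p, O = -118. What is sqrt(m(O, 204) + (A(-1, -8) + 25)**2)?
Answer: 2*I*sqrt(7) ≈ 5.2915*I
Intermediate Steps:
A(p, I) = -4 + p*(6 + p) (A(p, I) = -4 + (p + 6)*p = -4 + (6 + p)*p = -4 + p*(6 + p))
sqrt(m(O, 204) + (A(-1, -8) + 25)**2) = sqrt((-80 - 1*204) + ((-4 + (-1)**2 + 6*(-1)) + 25)**2) = sqrt((-80 - 204) + ((-4 + 1 - 6) + 25)**2) = sqrt(-284 + (-9 + 25)**2) = sqrt(-284 + 16**2) = sqrt(-284 + 256) = sqrt(-28) = 2*I*sqrt(7)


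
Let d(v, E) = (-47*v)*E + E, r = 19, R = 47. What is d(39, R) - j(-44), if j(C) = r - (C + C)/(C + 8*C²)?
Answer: -30229175/351 ≈ -86123.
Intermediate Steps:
d(v, E) = E - 47*E*v (d(v, E) = -47*E*v + E = E - 47*E*v)
j(C) = 19 - 2*C/(C + 8*C²) (j(C) = 19 - (C + C)/(C + 8*C²) = 19 - 2*C/(C + 8*C²))
d(39, R) - j(-44) = 47*(1 - 47*39) - (17 + 152*(-44))/(1 + 8*(-44)) = 47*(1 - 1833) - (17 - 6688)/(1 - 352) = 47*(-1832) - (-6671)/(-351) = -86104 - (-1)*(-6671)/351 = -86104 - 1*6671/351 = -86104 - 6671/351 = -30229175/351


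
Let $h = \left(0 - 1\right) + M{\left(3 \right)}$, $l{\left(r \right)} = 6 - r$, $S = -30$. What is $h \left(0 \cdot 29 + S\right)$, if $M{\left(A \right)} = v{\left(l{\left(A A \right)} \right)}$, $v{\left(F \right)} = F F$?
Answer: $-240$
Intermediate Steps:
$v{\left(F \right)} = F^{2}$
$M{\left(A \right)} = \left(6 - A^{2}\right)^{2}$ ($M{\left(A \right)} = \left(6 - A A\right)^{2} = \left(6 - A^{2}\right)^{2}$)
$h = 8$ ($h = \left(0 - 1\right) + \left(-6 + 3^{2}\right)^{2} = -1 + \left(-6 + 9\right)^{2} = -1 + 3^{2} = -1 + 9 = 8$)
$h \left(0 \cdot 29 + S\right) = 8 \left(0 \cdot 29 - 30\right) = 8 \left(0 - 30\right) = 8 \left(-30\right) = -240$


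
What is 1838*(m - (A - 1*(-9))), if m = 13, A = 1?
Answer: 5514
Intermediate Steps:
1838*(m - (A - 1*(-9))) = 1838*(13 - (1 - 1*(-9))) = 1838*(13 - (1 + 9)) = 1838*(13 - 1*10) = 1838*(13 - 10) = 1838*3 = 5514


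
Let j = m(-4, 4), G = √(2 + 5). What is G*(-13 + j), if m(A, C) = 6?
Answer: -7*√7 ≈ -18.520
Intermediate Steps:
G = √7 ≈ 2.6458
j = 6
G*(-13 + j) = √7*(-13 + 6) = √7*(-7) = -7*√7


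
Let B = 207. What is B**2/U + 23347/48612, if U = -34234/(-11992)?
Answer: 12489921256247/832091604 ≈ 15010.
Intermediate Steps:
U = 17117/5996 (U = -34234*(-1/11992) = 17117/5996 ≈ 2.8547)
B**2/U + 23347/48612 = 207**2/(17117/5996) + 23347/48612 = 42849*(5996/17117) + 23347*(1/48612) = 256922604/17117 + 23347/48612 = 12489921256247/832091604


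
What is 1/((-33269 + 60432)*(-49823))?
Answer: -1/1353342149 ≈ -7.3891e-10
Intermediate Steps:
1/((-33269 + 60432)*(-49823)) = -1/49823/27163 = (1/27163)*(-1/49823) = -1/1353342149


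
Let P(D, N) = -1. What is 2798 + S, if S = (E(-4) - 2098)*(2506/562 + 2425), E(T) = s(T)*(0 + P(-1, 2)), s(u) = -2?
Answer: -1430106850/281 ≈ -5.0893e+6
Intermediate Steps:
E(T) = 2 (E(T) = -2*(0 - 1) = -2*(-1) = 2)
S = -1430893088/281 (S = (2 - 2098)*(2506/562 + 2425) = -2096*(2506*(1/562) + 2425) = -2096*(1253/281 + 2425) = -2096*682678/281 = -1430893088/281 ≈ -5.0921e+6)
2798 + S = 2798 - 1430893088/281 = -1430106850/281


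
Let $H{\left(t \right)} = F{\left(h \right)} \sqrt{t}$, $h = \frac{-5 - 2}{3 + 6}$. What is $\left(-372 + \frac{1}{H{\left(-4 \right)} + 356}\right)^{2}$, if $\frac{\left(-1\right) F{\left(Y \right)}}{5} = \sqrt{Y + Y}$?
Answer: $\frac{22449546755431497}{162228915272} + \frac{1589205465 \sqrt{14}}{81114457636} \approx 1.3838 \cdot 10^{5}$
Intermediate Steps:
$h = - \frac{7}{9} \approx -0.77778$
$F{\left(Y \right)} = - 5 \sqrt{2} \sqrt{Y}$ ($F{\left(Y \right)} = - 5 \sqrt{Y + Y} = - 5 \sqrt{2 Y} = - 5 \sqrt{2} \sqrt{Y}$)
$H{\left(t \right)} = - \frac{5 i \sqrt{14} \sqrt{t}}{3}$ ($H{\left(t \right)} = - 5 \sqrt{2} \sqrt{- \frac{7}{9}} \sqrt{t} = - 5 \sqrt{2} \frac{i \sqrt{7}}{3} \sqrt{t} = - \frac{5 i \sqrt{14}}{3} \sqrt{t} = - \frac{5 i \sqrt{14} \sqrt{t}}{3}$)
$\left(-372 + \frac{1}{H{\left(-4 \right)} + 356}\right)^{2} = \left(-372 + \frac{1}{- \frac{5 i \sqrt{14} \sqrt{-4}}{3} + 356}\right)^{2} = \left(-372 + \frac{1}{- \frac{5 i \sqrt{14} \cdot 2 i}{3} + 356}\right)^{2} = \left(-372 + \frac{1}{\frac{10 \sqrt{14}}{3} + 356}\right)^{2} = \left(-372 + \frac{1}{356 + \frac{10 \sqrt{14}}{3}}\right)^{2}$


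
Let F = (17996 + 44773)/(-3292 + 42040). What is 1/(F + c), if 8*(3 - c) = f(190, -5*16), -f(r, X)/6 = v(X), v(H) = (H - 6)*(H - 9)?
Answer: 12916/74203969 ≈ 0.00017406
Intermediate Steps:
v(H) = (-9 + H)*(-6 + H) (v(H) = (-6 + H)*(-9 + H) = (-9 + H)*(-6 + H))
f(r, X) = -324 - 6*X² + 90*X (f(r, X) = -6*(54 + X² - 15*X) = -324 - 6*X² + 90*X)
c = 11487/2 (c = 3 - (-324 - 6*(-5*16)² + 90*(-5*16))/8 = 3 - (-324 - 6*(-80)² + 90*(-80))/8 = 3 - (-324 - 6*6400 - 7200)/8 = 3 - (-324 - 38400 - 7200)/8 = 3 - ⅛*(-45924) = 3 + 11481/2 = 11487/2 ≈ 5743.5)
F = 20923/12916 (F = 62769/38748 = 62769*(1/38748) = 20923/12916 ≈ 1.6199)
1/(F + c) = 1/(20923/12916 + 11487/2) = 1/(74203969/12916) = 12916/74203969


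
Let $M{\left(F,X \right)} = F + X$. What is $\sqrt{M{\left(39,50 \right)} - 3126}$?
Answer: $i \sqrt{3037} \approx 55.109 i$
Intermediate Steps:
$\sqrt{M{\left(39,50 \right)} - 3126} = \sqrt{\left(39 + 50\right) - 3126} = \sqrt{89 - 3126} = \sqrt{-3037} = i \sqrt{3037}$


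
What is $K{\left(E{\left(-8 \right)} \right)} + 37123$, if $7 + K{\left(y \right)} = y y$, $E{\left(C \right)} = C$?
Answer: $37180$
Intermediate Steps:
$K{\left(y \right)} = -7 + y^{2}$ ($K{\left(y \right)} = -7 + y y = -7 + y^{2}$)
$K{\left(E{\left(-8 \right)} \right)} + 37123 = \left(-7 + \left(-8\right)^{2}\right) + 37123 = \left(-7 + 64\right) + 37123 = 57 + 37123 = 37180$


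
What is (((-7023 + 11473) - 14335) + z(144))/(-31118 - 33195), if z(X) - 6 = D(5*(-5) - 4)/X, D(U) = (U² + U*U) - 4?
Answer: 710449/4630536 ≈ 0.15343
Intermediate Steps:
D(U) = -4 + 2*U² (D(U) = (U² + U²) - 4 = 2*U² - 4 = -4 + 2*U²)
z(X) = 6 + 1678/X (z(X) = 6 + (-4 + 2*(5*(-5) - 4)²)/X = 6 + (-4 + 2*(-25 - 4)²)/X = 6 + (-4 + 2*(-29)²)/X = 6 + (-4 + 2*841)/X = 6 + (-4 + 1682)/X = 6 + 1678/X)
(((-7023 + 11473) - 14335) + z(144))/(-31118 - 33195) = (((-7023 + 11473) - 14335) + (6 + 1678/144))/(-31118 - 33195) = ((4450 - 14335) + (6 + 1678*(1/144)))/(-64313) = (-9885 + (6 + 839/72))*(-1/64313) = (-9885 + 1271/72)*(-1/64313) = -710449/72*(-1/64313) = 710449/4630536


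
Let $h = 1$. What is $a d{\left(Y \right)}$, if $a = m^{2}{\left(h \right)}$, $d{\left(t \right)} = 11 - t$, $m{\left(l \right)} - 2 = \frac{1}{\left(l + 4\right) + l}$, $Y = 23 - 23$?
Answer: $\frac{1859}{36} \approx 51.639$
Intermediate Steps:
$Y = 0$ ($Y = 23 - 23 = 0$)
$m{\left(l \right)} = 2 + \frac{1}{4 + 2 l}$ ($m{\left(l \right)} = 2 + \frac{1}{\left(l + 4\right) + l} = 2 + \frac{1}{\left(4 + l\right) + l} = 2 + \frac{1}{4 + 2 l}$)
$a = \frac{169}{36}$ ($a = \left(\frac{9 + 4 \cdot 1}{2 \left(2 + 1\right)}\right)^{2} = \left(\frac{9 + 4}{2 \cdot 3}\right)^{2} = \left(\frac{1}{2} \cdot \frac{1}{3} \cdot 13\right)^{2} = \left(\frac{13}{6}\right)^{2} = \frac{169}{36} \approx 4.6944$)
$a d{\left(Y \right)} = \frac{169 \left(11 - 0\right)}{36} = \frac{169 \left(11 + 0\right)}{36} = \frac{169}{36} \cdot 11 = \frac{1859}{36}$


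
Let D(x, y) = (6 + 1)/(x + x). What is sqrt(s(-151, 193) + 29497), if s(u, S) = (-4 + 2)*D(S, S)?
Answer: 3*sqrt(122081378)/193 ≈ 171.75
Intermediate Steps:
D(x, y) = 7/(2*x) (D(x, y) = 7/((2*x)) = 7*(1/(2*x)) = 7/(2*x))
s(u, S) = -7/S (s(u, S) = (-4 + 2)*(7/(2*S)) = -7/S)
sqrt(s(-151, 193) + 29497) = sqrt(-7/193 + 29497) = sqrt(5692914/193) = 3*sqrt(122081378)/193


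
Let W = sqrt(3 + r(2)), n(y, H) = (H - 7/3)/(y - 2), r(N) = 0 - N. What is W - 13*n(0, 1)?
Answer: -23/3 ≈ -7.6667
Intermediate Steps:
r(N) = -N
n(y, H) = (-7/3 + H)/(-2 + y) (n(y, H) = (H - 7*1/3)/(-2 + y) = (H - 7/3)/(-2 + y) = (-7/3 + H)/(-2 + y))
W = 1 (W = sqrt(3 - 1*2) = sqrt(3 - 2) = sqrt(1) = 1)
W - 13*n(0, 1) = 1 - 13*(-7/3 + 1)/(-2 + 0) = 1 - 13*(-4)/((-2)*3) = 1 - (-13)*(-4)/(2*3) = 1 - 13*2/3 = 1 - 26/3 = -23/3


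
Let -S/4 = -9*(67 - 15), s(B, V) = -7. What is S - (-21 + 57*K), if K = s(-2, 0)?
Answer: 2292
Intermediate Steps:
K = -7
S = 1872 (S = -(-36)*(67 - 15) = -(-36)*52 = -4*(-468) = 1872)
S - (-21 + 57*K) = 1872 - (-21 + 57*(-7)) = 1872 - (-21 - 399) = 1872 - 1*(-420) = 1872 + 420 = 2292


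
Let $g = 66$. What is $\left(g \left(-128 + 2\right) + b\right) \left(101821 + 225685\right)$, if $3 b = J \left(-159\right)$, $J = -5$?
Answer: $-2636750806$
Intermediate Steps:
$b = 265$ ($b = \frac{\left(-5\right) \left(-159\right)}{3} = \frac{1}{3} \cdot 795 = 265$)
$\left(g \left(-128 + 2\right) + b\right) \left(101821 + 225685\right) = \left(66 \left(-128 + 2\right) + 265\right) \left(101821 + 225685\right) = \left(66 \left(-126\right) + 265\right) 327506 = \left(-8316 + 265\right) 327506 = \left(-8051\right) 327506 = -2636750806$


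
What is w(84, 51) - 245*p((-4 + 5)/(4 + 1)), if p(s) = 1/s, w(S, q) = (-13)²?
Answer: -1056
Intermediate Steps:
w(S, q) = 169
w(84, 51) - 245*p((-4 + 5)/(4 + 1)) = 169 - 245/((-4 + 5)/(4 + 1)) = 169 - 245/(1/5) = 169 - 245/(1*(⅕)) = 169 - 245/⅕ = 169 - 245*5 = 169 - 1*1225 = 169 - 1225 = -1056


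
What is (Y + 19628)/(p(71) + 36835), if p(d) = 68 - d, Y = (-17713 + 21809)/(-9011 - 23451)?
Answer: 79645005/149455048 ≈ 0.53290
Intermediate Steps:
Y = -2048/16231 (Y = 4096/(-32462) = 4096*(-1/32462) = -2048/16231 ≈ -0.12618)
(Y + 19628)/(p(71) + 36835) = (-2048/16231 + 19628)/((68 - 1*71) + 36835) = 318580020/(16231*((68 - 71) + 36835)) = 318580020/(16231*(-3 + 36835)) = (318580020/16231)/36832 = (318580020/16231)*(1/36832) = 79645005/149455048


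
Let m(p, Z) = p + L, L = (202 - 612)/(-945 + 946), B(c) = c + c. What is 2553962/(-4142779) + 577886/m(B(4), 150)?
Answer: -32365955107/22505367 ≈ -1438.1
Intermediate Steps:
B(c) = 2*c
L = -410 (L = -410/1 = -410*1 = -410)
m(p, Z) = -410 + p (m(p, Z) = p - 410 = -410 + p)
2553962/(-4142779) + 577886/m(B(4), 150) = 2553962/(-4142779) + 577886/(-410 + 2*4) = 2553962*(-1/4142779) + 577886/(-410 + 8) = -69026/111967 + 577886/(-402) = -69026/111967 + 577886*(-1/402) = -69026/111967 - 288943/201 = -32365955107/22505367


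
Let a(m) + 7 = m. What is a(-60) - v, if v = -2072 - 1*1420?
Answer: 3425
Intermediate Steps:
a(m) = -7 + m
v = -3492 (v = -2072 - 1420 = -3492)
a(-60) - v = (-7 - 60) - 1*(-3492) = -67 + 3492 = 3425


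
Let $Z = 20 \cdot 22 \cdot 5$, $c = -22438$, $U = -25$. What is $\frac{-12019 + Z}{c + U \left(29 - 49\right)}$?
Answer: $\frac{9819}{21938} \approx 0.44758$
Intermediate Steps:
$Z = 2200$ ($Z = 440 \cdot 5 = 2200$)
$\frac{-12019 + Z}{c + U \left(29 - 49\right)} = \frac{-12019 + 2200}{-22438 - 25 \left(29 - 49\right)} = - \frac{9819}{-22438 - -500} = - \frac{9819}{-22438 + 500} = - \frac{9819}{-21938} = \left(-9819\right) \left(- \frac{1}{21938}\right) = \frac{9819}{21938}$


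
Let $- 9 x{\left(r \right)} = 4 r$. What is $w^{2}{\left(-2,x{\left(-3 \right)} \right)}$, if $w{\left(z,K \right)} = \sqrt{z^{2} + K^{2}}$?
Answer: $\frac{52}{9} \approx 5.7778$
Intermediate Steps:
$x{\left(r \right)} = - \frac{4 r}{9}$
$w{\left(z,K \right)} = \sqrt{K^{2} + z^{2}}$
$w^{2}{\left(-2,x{\left(-3 \right)} \right)} = \left(\sqrt{\left(\left(- \frac{4}{9}\right) \left(-3\right)\right)^{2} + \left(-2\right)^{2}}\right)^{2} = \left(\sqrt{\left(\frac{4}{3}\right)^{2} + 4}\right)^{2} = \left(\sqrt{\frac{16}{9} + 4}\right)^{2} = \left(\sqrt{\frac{52}{9}}\right)^{2} = \left(\frac{2 \sqrt{13}}{3}\right)^{2} = \frac{52}{9}$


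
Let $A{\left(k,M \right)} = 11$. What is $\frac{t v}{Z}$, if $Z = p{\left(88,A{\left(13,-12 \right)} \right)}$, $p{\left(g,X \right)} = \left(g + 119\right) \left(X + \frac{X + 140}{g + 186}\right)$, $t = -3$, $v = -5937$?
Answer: $\frac{542246}{72795} \approx 7.4489$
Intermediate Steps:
$p{\left(g,X \right)} = \left(119 + g\right) \left(X + \frac{140 + X}{186 + g}\right)$
$Z = \frac{655155}{274}$ ($Z = \frac{16660 + 140 \cdot 88 + 22253 \cdot 11 + 11 \cdot 88^{2} + 306 \cdot 11 \cdot 88}{186 + 88} = \frac{16660 + 12320 + 244783 + 11 \cdot 7744 + 296208}{274} = \frac{16660 + 12320 + 244783 + 85184 + 296208}{274} = \frac{1}{274} \cdot 655155 = \frac{655155}{274} \approx 2391.1$)
$\frac{t v}{Z} = \frac{\left(-3\right) \left(-5937\right)}{\frac{655155}{274}} = 17811 \cdot \frac{274}{655155} = \frac{542246}{72795}$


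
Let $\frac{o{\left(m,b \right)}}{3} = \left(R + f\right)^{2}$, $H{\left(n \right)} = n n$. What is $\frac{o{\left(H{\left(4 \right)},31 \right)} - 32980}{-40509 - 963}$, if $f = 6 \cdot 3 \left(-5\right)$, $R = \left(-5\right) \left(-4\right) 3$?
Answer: $\frac{3785}{5184} \approx 0.73013$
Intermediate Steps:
$R = 60$ ($R = 20 \cdot 3 = 60$)
$f = -90$ ($f = 18 \left(-5\right) = -90$)
$H{\left(n \right)} = n^{2}$
$o{\left(m,b \right)} = 2700$ ($o{\left(m,b \right)} = 3 \left(60 - 90\right)^{2} = 3 \left(-30\right)^{2} = 3 \cdot 900 = 2700$)
$\frac{o{\left(H{\left(4 \right)},31 \right)} - 32980}{-40509 - 963} = \frac{2700 - 32980}{-40509 - 963} = - \frac{30280}{-41472} = \left(-30280\right) \left(- \frac{1}{41472}\right) = \frac{3785}{5184}$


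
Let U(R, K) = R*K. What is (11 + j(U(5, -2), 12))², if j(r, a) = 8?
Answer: 361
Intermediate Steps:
U(R, K) = K*R
(11 + j(U(5, -2), 12))² = (11 + 8)² = 19² = 361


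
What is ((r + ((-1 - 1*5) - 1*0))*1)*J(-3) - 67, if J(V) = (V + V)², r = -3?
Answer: -391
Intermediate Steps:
J(V) = 4*V² (J(V) = (2*V)² = 4*V²)
((r + ((-1 - 1*5) - 1*0))*1)*J(-3) - 67 = ((-3 + ((-1 - 1*5) - 1*0))*1)*(4*(-3)²) - 67 = ((-3 + ((-1 - 5) + 0))*1)*(4*9) - 67 = ((-3 + (-6 + 0))*1)*36 - 67 = ((-3 - 6)*1)*36 - 67 = -9*1*36 - 67 = -9*36 - 67 = -324 - 67 = -391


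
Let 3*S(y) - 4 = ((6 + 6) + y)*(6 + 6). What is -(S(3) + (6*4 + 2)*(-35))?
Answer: 2546/3 ≈ 848.67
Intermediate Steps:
S(y) = 148/3 + 4*y (S(y) = 4/3 + (((6 + 6) + y)*(6 + 6))/3 = 4/3 + ((12 + y)*12)/3 = 4/3 + (144 + 12*y)/3 = 4/3 + (48 + 4*y) = 148/3 + 4*y)
-(S(3) + (6*4 + 2)*(-35)) = -((148/3 + 4*3) + (6*4 + 2)*(-35)) = -((148/3 + 12) + (24 + 2)*(-35)) = -(184/3 + 26*(-35)) = -(184/3 - 910) = -1*(-2546/3) = 2546/3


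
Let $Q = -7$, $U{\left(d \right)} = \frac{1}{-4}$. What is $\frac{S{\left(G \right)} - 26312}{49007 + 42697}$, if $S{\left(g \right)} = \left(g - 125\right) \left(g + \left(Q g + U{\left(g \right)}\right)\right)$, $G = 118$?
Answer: $- \frac{85417}{366816} \approx -0.23286$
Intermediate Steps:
$U{\left(d \right)} = - \frac{1}{4}$
$S{\left(g \right)} = \left(-125 + g\right) \left(- \frac{1}{4} - 6 g\right)$ ($S{\left(g \right)} = \left(g - 125\right) \left(g - \left(\frac{1}{4} + 7 g\right)\right) = \left(-125 + g\right) \left(g - \left(\frac{1}{4} + 7 g\right)\right) = \left(-125 + g\right) \left(- \frac{1}{4} - 6 g\right)$)
$\frac{S{\left(G \right)} - 26312}{49007 + 42697} = \frac{\left(\frac{125}{4} - 6 \cdot 118^{2} + \frac{2999}{4} \cdot 118\right) - 26312}{49007 + 42697} = \frac{\left(\frac{125}{4} - 83544 + \frac{176941}{2}\right) - 26312}{91704} = \left(\left(\frac{125}{4} - 83544 + \frac{176941}{2}\right) - 26312\right) \frac{1}{91704} = \left(\frac{19831}{4} - 26312\right) \frac{1}{91704} = \left(- \frac{85417}{4}\right) \frac{1}{91704} = - \frac{85417}{366816}$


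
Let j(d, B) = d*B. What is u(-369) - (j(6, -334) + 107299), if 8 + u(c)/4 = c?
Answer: -106803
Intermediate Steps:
j(d, B) = B*d
u(c) = -32 + 4*c
u(-369) - (j(6, -334) + 107299) = (-32 + 4*(-369)) - (-334*6 + 107299) = (-32 - 1476) - (-2004 + 107299) = -1508 - 1*105295 = -1508 - 105295 = -106803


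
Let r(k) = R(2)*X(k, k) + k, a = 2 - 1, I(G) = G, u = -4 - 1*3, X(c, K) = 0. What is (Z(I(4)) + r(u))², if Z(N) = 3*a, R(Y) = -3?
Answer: 16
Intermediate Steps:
u = -7 (u = -4 - 3 = -7)
a = 1
r(k) = k (r(k) = -3*0 + k = 0 + k = k)
Z(N) = 3 (Z(N) = 3*1 = 3)
(Z(I(4)) + r(u))² = (3 - 7)² = (-4)² = 16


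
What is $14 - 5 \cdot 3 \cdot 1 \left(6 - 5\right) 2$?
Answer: $-420$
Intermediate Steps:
$14 - 5 \cdot 3 \cdot 1 \left(6 - 5\right) 2 = 14 \left(-5\right) 3 \left(6 - 5\right) 2 = 14 \left(\left(-15\right) 1\right) 2 = 14 \left(-15\right) 2 = \left(-210\right) 2 = -420$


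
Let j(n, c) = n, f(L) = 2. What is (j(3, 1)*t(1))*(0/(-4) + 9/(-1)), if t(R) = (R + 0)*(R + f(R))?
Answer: -81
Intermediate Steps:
t(R) = R*(2 + R) (t(R) = (R + 0)*(R + 2) = R*(2 + R))
(j(3, 1)*t(1))*(0/(-4) + 9/(-1)) = (3*(1*(2 + 1)))*(0/(-4) + 9/(-1)) = (3*(1*3))*(0*(-¼) + 9*(-1)) = (3*3)*(0 - 9) = 9*(-9) = -81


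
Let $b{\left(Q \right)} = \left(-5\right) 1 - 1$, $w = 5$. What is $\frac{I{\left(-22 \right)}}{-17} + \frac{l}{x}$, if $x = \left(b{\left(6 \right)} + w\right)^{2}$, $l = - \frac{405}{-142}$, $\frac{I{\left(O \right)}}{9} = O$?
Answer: $\frac{35001}{2414} \approx 14.499$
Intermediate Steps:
$I{\left(O \right)} = 9 O$
$b{\left(Q \right)} = -6$ ($b{\left(Q \right)} = -5 - 1 = -6$)
$l = \frac{405}{142}$ ($l = \left(-405\right) \left(- \frac{1}{142}\right) = \frac{405}{142} \approx 2.8521$)
$x = 1$ ($x = \left(-6 + 5\right)^{2} = \left(-1\right)^{2} = 1$)
$\frac{I{\left(-22 \right)}}{-17} + \frac{l}{x} = \frac{9 \left(-22\right)}{-17} + \frac{405}{142 \cdot 1} = \left(-198\right) \left(- \frac{1}{17}\right) + \frac{405}{142} \cdot 1 = \frac{198}{17} + \frac{405}{142} = \frac{35001}{2414}$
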